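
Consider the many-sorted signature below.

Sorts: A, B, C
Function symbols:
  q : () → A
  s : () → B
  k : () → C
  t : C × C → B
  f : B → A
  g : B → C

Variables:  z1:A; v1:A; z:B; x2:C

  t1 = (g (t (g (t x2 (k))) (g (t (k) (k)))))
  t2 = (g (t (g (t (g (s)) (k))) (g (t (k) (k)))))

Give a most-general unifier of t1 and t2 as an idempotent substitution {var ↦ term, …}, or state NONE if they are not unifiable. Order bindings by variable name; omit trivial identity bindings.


{x2 ↦ (g (s))}


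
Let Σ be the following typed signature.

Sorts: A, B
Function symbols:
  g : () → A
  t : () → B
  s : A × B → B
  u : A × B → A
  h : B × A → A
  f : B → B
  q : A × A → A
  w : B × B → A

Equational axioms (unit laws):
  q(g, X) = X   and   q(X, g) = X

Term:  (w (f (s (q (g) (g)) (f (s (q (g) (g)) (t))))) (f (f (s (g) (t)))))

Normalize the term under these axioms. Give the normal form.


1. (w (f (s (q (g) (g)) (f (s (q (g) (g)) (t))))) (f (f (s (g) (t)))))  →  (w (f (s (g) (f (s (q (g) (g)) (t))))) (f (f (s (g) (t)))))
2. (w (f (s (g) (f (s (q (g) (g)) (t))))) (f (f (s (g) (t)))))  →  (w (f (s (g) (f (s (g) (t))))) (f (f (s (g) (t)))))

normal form = (w (f (s (g) (f (s (g) (t))))) (f (f (s (g) (t)))))


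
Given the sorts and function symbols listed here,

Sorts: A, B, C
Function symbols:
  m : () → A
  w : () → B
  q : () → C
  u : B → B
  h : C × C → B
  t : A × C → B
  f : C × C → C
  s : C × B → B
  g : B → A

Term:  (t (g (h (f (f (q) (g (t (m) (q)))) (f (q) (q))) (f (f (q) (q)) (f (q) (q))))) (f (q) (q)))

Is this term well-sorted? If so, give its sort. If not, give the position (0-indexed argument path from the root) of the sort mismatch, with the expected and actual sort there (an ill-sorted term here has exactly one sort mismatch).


ill-sorted at position [0, 0, 0, 0, 1]: expected C, got A

          (q) : C
              (m) : A
              (q) : C
            (t (m) (q)) : B
          (g (t (m) (q))) : A
        (f (q) (g (t (m) (q)))) : ✗ arg 1 at [0, 0, 0, 0, 1] has sort A, expected C
          (q) : C
          (q) : C
        (f (q) (q)) : C
          (q) : C
          (q) : C
        (f (q) (q)) : C
          (q) : C
          (q) : C
        (f (q) (q)) : C
      (f (f (q) (q)) (f (q) (q))) : C
    (q) : C
    (q) : C
  (f (q) (q)) : C


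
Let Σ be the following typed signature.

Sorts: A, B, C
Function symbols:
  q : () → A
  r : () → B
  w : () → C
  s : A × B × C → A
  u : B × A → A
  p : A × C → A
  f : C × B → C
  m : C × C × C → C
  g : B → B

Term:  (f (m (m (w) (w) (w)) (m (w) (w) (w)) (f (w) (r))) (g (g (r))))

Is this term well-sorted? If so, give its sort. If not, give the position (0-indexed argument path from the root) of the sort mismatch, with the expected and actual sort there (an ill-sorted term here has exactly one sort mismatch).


well-sorted; sort = C

      (w) : C
      (w) : C
      (w) : C
    (m (w) (w) (w)) : C
      (w) : C
      (w) : C
      (w) : C
    (m (w) (w) (w)) : C
      (w) : C
      (r) : B
    (f (w) (r)) : C
  (m (m (w) (w) (w)) (m (w) (w) (w)) (f (w) (r))) : C
      (r) : B
    (g (r)) : B
  (g (g (r))) : B
(f (m (m (w) (w) (w)) (m (w) (w) (w)) (f (w) (r))) (g (g (r)))) : C


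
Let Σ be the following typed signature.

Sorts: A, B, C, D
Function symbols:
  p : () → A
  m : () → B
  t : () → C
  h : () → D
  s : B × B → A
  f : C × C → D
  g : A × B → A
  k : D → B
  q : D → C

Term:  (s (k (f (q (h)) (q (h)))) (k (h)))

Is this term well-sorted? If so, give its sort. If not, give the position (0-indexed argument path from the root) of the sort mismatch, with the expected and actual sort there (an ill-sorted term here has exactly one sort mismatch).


        (h) : D
      (q (h)) : C
        (h) : D
      (q (h)) : C
    (f (q (h)) (q (h))) : D
  (k (f (q (h)) (q (h)))) : B
    (h) : D
  (k (h)) : B
(s (k (f (q (h)) (q (h)))) (k (h))) : A

well-sorted; sort = A


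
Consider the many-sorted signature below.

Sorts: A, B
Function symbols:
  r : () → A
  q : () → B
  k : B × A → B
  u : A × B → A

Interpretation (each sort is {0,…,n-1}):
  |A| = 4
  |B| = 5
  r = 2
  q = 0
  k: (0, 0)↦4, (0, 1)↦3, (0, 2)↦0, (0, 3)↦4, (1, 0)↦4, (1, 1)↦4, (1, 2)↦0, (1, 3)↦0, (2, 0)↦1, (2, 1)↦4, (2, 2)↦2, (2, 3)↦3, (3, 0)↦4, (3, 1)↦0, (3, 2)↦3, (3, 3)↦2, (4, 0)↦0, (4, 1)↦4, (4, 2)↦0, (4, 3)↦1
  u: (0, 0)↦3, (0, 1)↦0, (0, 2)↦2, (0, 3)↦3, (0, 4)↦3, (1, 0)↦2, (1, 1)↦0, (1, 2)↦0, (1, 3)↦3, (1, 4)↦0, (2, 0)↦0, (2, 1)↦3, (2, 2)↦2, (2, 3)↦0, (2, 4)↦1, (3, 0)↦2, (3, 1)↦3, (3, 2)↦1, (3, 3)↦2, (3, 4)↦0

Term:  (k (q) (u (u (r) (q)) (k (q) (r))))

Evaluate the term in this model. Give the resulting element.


  q = 0
  r = 2
  q = 0
  (u (r) (q)) = u(2, 0) = 0
  q = 0
  r = 2
  (k (q) (r)) = k(0, 2) = 0
  (u (u (r) (q)) (k (q) (r))) = u(0, 0) = 3
  (k (q) (u (u (r) (q)) (k (q) (r)))) = k(0, 3) = 4

value = 4


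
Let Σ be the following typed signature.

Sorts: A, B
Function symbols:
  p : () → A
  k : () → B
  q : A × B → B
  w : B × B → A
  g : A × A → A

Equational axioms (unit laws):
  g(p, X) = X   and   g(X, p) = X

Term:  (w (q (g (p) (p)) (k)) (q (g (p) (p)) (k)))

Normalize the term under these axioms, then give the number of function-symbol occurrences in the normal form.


1. (w (q (g (p) (p)) (k)) (q (g (p) (p)) (k)))  →  (w (q (p) (k)) (q (g (p) (p)) (k)))
2. (w (q (p) (k)) (q (g (p) (p)) (k)))  →  (w (q (p) (k)) (q (p) (k)))
normal form: (w (q (p) (k)) (q (p) (k)))

size = 7


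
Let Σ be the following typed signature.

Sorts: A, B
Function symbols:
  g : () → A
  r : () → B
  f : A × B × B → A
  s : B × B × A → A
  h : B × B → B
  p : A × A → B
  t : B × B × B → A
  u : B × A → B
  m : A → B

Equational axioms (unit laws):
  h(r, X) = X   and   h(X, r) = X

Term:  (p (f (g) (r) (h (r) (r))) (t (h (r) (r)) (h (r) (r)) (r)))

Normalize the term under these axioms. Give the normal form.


normal form = (p (f (g) (r) (r)) (t (r) (r) (r)))

1. (p (f (g) (r) (h (r) (r))) (t (h (r) (r)) (h (r) (r)) (r)))  →  (p (f (g) (r) (r)) (t (h (r) (r)) (h (r) (r)) (r)))
2. (p (f (g) (r) (r)) (t (h (r) (r)) (h (r) (r)) (r)))  →  (p (f (g) (r) (r)) (t (r) (h (r) (r)) (r)))
3. (p (f (g) (r) (r)) (t (r) (h (r) (r)) (r)))  →  (p (f (g) (r) (r)) (t (r) (r) (r)))


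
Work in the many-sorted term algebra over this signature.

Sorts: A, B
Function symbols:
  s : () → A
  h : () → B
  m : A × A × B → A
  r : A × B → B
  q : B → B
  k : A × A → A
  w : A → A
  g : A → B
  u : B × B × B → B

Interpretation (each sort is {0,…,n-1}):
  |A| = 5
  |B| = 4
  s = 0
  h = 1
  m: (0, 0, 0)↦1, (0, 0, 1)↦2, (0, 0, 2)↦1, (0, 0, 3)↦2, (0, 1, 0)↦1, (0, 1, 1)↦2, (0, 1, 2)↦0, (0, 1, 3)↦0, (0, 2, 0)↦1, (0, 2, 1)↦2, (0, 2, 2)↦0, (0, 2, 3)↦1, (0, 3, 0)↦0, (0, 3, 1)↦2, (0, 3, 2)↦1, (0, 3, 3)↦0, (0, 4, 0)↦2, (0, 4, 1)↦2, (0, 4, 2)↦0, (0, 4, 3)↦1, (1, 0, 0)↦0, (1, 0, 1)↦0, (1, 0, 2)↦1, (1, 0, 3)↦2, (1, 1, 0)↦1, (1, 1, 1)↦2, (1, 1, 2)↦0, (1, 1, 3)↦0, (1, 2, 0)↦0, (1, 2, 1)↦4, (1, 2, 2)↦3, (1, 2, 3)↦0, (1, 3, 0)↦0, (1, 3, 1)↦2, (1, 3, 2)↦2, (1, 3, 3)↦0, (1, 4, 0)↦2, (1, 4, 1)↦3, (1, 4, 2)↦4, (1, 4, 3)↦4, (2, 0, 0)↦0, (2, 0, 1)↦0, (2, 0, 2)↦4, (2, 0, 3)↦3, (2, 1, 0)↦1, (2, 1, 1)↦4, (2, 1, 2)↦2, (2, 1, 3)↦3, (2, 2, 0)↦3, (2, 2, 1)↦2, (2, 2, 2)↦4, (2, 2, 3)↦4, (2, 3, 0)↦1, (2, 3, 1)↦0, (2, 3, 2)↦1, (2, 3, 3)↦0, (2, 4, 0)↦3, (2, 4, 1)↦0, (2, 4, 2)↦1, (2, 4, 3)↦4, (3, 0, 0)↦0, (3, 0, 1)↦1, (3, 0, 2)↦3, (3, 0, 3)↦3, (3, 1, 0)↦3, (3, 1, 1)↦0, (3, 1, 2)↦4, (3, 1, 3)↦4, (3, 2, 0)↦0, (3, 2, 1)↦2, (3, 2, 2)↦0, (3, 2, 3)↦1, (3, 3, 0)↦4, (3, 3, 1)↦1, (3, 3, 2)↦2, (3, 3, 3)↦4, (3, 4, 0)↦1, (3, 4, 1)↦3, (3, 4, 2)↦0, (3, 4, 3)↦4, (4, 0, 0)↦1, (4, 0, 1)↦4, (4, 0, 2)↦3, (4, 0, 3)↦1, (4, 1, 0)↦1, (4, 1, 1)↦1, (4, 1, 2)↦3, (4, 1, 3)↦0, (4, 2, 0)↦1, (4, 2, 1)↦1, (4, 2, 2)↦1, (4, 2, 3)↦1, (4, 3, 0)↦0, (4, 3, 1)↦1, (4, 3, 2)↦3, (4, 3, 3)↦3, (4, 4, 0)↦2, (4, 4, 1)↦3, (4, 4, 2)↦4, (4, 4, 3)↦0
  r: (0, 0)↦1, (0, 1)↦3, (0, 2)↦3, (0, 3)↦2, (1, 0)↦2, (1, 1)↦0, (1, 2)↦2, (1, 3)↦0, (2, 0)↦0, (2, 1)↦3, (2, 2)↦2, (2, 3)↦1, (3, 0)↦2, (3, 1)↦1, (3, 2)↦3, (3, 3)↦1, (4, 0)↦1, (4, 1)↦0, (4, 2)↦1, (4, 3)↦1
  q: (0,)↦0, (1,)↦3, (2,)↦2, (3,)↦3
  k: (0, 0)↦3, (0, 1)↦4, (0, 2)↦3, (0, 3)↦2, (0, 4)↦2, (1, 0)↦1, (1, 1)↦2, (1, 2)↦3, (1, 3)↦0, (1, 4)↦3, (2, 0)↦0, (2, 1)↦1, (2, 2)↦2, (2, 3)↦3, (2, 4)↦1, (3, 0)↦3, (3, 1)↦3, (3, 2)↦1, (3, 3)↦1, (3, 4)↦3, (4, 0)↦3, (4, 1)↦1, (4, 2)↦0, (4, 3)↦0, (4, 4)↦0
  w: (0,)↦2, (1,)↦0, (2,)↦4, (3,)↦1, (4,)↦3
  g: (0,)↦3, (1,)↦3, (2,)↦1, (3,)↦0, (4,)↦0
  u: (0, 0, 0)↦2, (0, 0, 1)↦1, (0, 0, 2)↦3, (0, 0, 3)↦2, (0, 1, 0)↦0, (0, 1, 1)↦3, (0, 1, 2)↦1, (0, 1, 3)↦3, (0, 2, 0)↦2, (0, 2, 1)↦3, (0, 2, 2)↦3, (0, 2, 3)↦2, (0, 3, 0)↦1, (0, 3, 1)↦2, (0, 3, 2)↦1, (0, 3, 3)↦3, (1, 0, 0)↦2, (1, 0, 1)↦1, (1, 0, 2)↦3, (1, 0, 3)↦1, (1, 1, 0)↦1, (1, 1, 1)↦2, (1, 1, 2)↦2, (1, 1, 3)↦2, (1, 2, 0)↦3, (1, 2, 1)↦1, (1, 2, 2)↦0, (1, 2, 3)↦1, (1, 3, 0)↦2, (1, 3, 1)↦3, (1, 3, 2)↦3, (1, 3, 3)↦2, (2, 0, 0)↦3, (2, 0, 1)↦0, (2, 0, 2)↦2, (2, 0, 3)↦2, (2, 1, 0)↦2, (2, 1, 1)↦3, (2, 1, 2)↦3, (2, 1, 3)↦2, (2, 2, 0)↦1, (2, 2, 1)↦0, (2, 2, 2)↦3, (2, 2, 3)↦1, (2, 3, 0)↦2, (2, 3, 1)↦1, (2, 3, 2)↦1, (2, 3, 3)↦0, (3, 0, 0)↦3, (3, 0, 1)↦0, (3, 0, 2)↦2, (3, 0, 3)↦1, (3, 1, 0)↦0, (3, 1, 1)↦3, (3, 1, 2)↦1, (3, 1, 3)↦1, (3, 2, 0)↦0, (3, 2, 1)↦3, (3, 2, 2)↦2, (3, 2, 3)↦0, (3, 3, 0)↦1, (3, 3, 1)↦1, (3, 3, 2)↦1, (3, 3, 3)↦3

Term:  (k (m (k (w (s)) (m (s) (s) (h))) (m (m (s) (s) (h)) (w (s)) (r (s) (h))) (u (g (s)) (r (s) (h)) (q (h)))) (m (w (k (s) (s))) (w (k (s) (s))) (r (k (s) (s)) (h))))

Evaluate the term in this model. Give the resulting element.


  s = 0
  (w (s)) = w(0,) = 2
  s = 0
  s = 0
  h = 1
  (m (s) (s) (h)) = m(0, 0, 1) = 2
  (k (w (s)) (m (s) (s) (h))) = k(2, 2) = 2
  s = 0
  s = 0
  h = 1
  (m (s) (s) (h)) = m(0, 0, 1) = 2
  s = 0
  (w (s)) = w(0,) = 2
  s = 0
  h = 1
  (r (s) (h)) = r(0, 1) = 3
  (m (m (s) (s) (h)) (w (s)) (r (s) (h))) = m(2, 2, 3) = 4
  s = 0
  (g (s)) = g(0,) = 3
  s = 0
  h = 1
  (r (s) (h)) = r(0, 1) = 3
  h = 1
  (q (h)) = q(1,) = 3
  (u (g (s)) (r (s) (h)) (q (h))) = u(3, 3, 3) = 3
  (m (k (w (s)) (m (s) (s) (h))) (m (m (s) (s) (h)) (w (s)) (r (s) (h))) (u (g (s)) (r (s) (h)) (q (h)))) = m(2, 4, 3) = 4
  s = 0
  s = 0
  (k (s) (s)) = k(0, 0) = 3
  (w (k (s) (s))) = w(3,) = 1
  s = 0
  s = 0
  (k (s) (s)) = k(0, 0) = 3
  (w (k (s) (s))) = w(3,) = 1
  s = 0
  s = 0
  (k (s) (s)) = k(0, 0) = 3
  h = 1
  (r (k (s) (s)) (h)) = r(3, 1) = 1
  (m (w (k (s) (s))) (w (k (s) (s))) (r (k (s) (s)) (h))) = m(1, 1, 1) = 2
  (k (m (k (w (s)) (m (s) (s) (h))) (m (m (s) (s) (h)) (w (s)) (r (s) (h))) (u (g (s)) (r (s) (h)) (q (h)))) (m (w (k (s) (s))) (w (k (s) (s))) (r (k (s) (s)) (h)))) = k(4, 2) = 0

value = 0


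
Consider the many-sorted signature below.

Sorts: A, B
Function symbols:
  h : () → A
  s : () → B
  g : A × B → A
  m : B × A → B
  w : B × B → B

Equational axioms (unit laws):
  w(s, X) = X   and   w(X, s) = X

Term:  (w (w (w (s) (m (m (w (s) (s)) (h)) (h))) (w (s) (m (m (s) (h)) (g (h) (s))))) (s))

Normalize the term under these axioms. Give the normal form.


1. (w (w (w (s) (m (m (w (s) (s)) (h)) (h))) (w (s) (m (m (s) (h)) (g (h) (s))))) (s))  →  (w (w (s) (m (m (w (s) (s)) (h)) (h))) (w (s) (m (m (s) (h)) (g (h) (s)))))
2. (w (w (s) (m (m (w (s) (s)) (h)) (h))) (w (s) (m (m (s) (h)) (g (h) (s)))))  →  (w (m (m (w (s) (s)) (h)) (h)) (w (s) (m (m (s) (h)) (g (h) (s)))))
3. (w (m (m (w (s) (s)) (h)) (h)) (w (s) (m (m (s) (h)) (g (h) (s)))))  →  (w (m (m (s) (h)) (h)) (w (s) (m (m (s) (h)) (g (h) (s)))))
4. (w (m (m (s) (h)) (h)) (w (s) (m (m (s) (h)) (g (h) (s)))))  →  (w (m (m (s) (h)) (h)) (m (m (s) (h)) (g (h) (s))))

normal form = (w (m (m (s) (h)) (h)) (m (m (s) (h)) (g (h) (s))))


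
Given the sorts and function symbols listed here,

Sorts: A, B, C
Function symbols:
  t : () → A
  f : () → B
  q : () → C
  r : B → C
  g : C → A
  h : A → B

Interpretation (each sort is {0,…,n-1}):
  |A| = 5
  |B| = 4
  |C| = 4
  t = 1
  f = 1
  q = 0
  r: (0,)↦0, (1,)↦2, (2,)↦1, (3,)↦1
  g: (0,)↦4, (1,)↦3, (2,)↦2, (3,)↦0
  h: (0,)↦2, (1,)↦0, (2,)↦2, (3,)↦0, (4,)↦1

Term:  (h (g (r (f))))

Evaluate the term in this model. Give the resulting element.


value = 2

  f = 1
  (r (f)) = r(1,) = 2
  (g (r (f))) = g(2,) = 2
  (h (g (r (f)))) = h(2,) = 2


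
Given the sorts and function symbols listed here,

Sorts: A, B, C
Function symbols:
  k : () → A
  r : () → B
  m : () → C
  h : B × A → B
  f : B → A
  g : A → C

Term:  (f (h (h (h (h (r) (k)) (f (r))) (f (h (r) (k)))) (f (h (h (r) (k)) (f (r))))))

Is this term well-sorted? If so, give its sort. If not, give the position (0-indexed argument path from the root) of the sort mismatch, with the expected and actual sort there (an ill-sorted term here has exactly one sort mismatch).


          (r) : B
          (k) : A
        (h (r) (k)) : B
          (r) : B
        (f (r)) : A
      (h (h (r) (k)) (f (r))) : B
          (r) : B
          (k) : A
        (h (r) (k)) : B
      (f (h (r) (k))) : A
    (h (h (h (r) (k)) (f (r))) (f (h (r) (k)))) : B
          (r) : B
          (k) : A
        (h (r) (k)) : B
          (r) : B
        (f (r)) : A
      (h (h (r) (k)) (f (r))) : B
    (f (h (h (r) (k)) (f (r)))) : A
  (h (h (h (h (r) (k)) (f (r))) (f (h (r) (k)))) (f (h (h (r) (k)) (f (r))))) : B
(f (h (h (h (h (r) (k)) (f (r))) (f (h (r) (k)))) (f (h (h (r) (k)) (f (r)))))) : A

well-sorted; sort = A


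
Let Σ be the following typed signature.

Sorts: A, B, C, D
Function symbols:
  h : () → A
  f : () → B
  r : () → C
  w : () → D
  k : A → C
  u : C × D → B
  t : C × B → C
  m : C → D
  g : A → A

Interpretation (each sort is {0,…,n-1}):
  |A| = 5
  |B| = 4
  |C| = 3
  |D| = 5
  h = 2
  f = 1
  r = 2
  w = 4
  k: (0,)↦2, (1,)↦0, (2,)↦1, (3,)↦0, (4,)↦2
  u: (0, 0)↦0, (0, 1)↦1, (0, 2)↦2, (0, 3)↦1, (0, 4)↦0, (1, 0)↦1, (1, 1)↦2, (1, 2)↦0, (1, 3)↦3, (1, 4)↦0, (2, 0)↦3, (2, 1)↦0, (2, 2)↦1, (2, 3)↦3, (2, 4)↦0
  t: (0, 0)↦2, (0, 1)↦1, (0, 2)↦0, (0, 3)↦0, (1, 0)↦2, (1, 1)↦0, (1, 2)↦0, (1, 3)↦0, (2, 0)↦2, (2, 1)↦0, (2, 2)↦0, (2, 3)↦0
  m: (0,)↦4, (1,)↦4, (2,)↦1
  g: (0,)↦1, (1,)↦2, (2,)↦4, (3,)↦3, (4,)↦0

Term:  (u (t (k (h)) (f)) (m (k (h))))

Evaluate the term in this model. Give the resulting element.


  h = 2
  (k (h)) = k(2,) = 1
  f = 1
  (t (k (h)) (f)) = t(1, 1) = 0
  h = 2
  (k (h)) = k(2,) = 1
  (m (k (h))) = m(1,) = 4
  (u (t (k (h)) (f)) (m (k (h)))) = u(0, 4) = 0

value = 0


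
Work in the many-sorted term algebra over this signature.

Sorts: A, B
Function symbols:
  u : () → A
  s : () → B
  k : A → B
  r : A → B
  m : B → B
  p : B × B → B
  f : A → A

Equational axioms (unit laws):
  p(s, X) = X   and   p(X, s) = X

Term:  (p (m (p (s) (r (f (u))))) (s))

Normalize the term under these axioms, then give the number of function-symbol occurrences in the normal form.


1. (p (m (p (s) (r (f (u))))) (s))  →  (m (p (s) (r (f (u)))))
2. (m (p (s) (r (f (u)))))  →  (m (r (f (u))))
normal form: (m (r (f (u))))

size = 4


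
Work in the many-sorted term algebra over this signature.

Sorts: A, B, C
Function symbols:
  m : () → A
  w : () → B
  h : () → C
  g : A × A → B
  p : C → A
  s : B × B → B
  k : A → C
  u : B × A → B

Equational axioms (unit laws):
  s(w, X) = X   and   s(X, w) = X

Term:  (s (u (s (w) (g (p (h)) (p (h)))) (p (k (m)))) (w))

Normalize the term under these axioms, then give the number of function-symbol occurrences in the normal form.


size = 9

1. (s (u (s (w) (g (p (h)) (p (h)))) (p (k (m)))) (w))  →  (u (s (w) (g (p (h)) (p (h)))) (p (k (m))))
2. (u (s (w) (g (p (h)) (p (h)))) (p (k (m))))  →  (u (g (p (h)) (p (h))) (p (k (m))))
normal form: (u (g (p (h)) (p (h))) (p (k (m))))


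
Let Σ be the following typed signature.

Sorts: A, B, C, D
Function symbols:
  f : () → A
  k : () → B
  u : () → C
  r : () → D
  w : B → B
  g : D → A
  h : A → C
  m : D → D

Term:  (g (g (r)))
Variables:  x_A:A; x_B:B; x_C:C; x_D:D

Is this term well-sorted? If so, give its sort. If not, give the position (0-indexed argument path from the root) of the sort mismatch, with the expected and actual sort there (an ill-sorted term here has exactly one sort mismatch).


ill-sorted at position [0]: expected D, got A

    (r) : D
  (g (r)) : A
(g (g (r))) : ✗ arg 0 at [0] has sort A, expected D


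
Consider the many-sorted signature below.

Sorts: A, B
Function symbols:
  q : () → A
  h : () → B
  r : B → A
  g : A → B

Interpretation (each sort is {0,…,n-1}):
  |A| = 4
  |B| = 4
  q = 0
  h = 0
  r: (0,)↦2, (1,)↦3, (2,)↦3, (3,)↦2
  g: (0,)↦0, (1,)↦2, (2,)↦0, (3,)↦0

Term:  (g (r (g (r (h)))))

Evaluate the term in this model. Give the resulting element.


value = 0

  h = 0
  (r (h)) = r(0,) = 2
  (g (r (h))) = g(2,) = 0
  (r (g (r (h)))) = r(0,) = 2
  (g (r (g (r (h))))) = g(2,) = 0


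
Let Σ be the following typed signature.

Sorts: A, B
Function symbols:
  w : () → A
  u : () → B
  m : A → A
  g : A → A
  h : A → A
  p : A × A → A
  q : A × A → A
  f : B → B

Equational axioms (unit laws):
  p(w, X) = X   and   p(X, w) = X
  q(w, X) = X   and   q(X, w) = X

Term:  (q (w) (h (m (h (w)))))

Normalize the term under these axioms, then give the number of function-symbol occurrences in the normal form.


size = 4

1. (q (w) (h (m (h (w)))))  →  (h (m (h (w))))
normal form: (h (m (h (w))))


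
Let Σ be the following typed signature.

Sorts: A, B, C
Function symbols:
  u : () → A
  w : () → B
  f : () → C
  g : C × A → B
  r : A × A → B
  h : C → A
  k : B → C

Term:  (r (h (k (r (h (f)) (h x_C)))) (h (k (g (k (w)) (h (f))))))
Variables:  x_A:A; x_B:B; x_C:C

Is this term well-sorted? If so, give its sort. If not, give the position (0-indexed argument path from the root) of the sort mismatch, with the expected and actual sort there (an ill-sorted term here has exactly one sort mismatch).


well-sorted; sort = B

          (f) : C
        (h (f)) : A
          x_C : C
        (h x_C) : A
      (r (h (f)) (h x_C)) : B
    (k (r (h (f)) (h x_C))) : C
  (h (k (r (h (f)) (h x_C)))) : A
          (w) : B
        (k (w)) : C
          (f) : C
        (h (f)) : A
      (g (k (w)) (h (f))) : B
    (k (g (k (w)) (h (f)))) : C
  (h (k (g (k (w)) (h (f))))) : A
(r (h (k (r (h (f)) (h x_C)))) (h (k (g (k (w)) (h (f)))))) : B


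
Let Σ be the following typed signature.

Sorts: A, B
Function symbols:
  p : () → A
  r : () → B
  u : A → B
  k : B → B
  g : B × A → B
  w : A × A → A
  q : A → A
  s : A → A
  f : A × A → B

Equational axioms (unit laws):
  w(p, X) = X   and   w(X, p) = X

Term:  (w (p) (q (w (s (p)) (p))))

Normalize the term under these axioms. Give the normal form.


1. (w (p) (q (w (s (p)) (p))))  →  (q (w (s (p)) (p)))
2. (q (w (s (p)) (p)))  →  (q (s (p)))

normal form = (q (s (p)))


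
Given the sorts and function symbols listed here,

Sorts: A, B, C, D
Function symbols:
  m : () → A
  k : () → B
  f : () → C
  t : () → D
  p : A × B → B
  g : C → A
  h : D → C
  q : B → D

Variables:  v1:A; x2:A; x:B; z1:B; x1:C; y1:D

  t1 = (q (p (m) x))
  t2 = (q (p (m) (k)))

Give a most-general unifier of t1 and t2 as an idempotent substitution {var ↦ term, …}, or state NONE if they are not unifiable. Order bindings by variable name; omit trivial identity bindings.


{x ↦ (k)}


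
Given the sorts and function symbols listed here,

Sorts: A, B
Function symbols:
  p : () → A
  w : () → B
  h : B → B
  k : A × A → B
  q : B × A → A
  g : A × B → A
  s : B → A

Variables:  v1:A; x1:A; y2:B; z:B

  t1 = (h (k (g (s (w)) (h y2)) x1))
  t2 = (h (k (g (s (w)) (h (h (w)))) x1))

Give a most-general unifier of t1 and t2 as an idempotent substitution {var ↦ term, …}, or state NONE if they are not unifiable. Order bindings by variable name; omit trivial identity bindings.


{y2 ↦ (h (w))}


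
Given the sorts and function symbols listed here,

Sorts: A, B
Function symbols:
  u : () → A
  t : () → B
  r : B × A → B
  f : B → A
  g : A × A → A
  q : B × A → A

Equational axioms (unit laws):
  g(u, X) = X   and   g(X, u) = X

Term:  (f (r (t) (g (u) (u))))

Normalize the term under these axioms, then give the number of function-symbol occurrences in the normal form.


1. (f (r (t) (g (u) (u))))  →  (f (r (t) (u)))
normal form: (f (r (t) (u)))

size = 4


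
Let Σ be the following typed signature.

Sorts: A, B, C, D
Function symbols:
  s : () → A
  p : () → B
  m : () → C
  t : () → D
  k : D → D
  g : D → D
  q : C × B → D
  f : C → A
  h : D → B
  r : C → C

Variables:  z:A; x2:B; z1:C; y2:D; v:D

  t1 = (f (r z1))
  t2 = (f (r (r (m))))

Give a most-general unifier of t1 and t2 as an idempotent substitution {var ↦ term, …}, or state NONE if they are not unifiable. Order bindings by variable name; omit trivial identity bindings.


{z1 ↦ (r (m))}


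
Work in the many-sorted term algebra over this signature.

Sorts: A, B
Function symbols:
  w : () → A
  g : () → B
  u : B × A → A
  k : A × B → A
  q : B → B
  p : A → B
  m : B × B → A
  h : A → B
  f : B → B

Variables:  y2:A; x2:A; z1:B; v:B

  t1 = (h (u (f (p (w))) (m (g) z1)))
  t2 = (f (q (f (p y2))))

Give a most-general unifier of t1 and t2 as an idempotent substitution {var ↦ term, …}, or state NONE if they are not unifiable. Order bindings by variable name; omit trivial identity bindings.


head clash or occurs-check failure — not unifiable

NONE (not unifiable)


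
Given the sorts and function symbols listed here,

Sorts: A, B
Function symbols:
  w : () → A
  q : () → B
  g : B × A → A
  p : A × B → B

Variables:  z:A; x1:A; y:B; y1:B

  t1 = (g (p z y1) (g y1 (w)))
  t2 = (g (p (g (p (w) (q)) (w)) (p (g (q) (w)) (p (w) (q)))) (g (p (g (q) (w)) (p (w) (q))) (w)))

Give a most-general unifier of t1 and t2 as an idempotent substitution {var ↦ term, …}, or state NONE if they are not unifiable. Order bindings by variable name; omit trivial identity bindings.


{y1 ↦ (p (g (q) (w)) (p (w) (q))), z ↦ (g (p (w) (q)) (w))}


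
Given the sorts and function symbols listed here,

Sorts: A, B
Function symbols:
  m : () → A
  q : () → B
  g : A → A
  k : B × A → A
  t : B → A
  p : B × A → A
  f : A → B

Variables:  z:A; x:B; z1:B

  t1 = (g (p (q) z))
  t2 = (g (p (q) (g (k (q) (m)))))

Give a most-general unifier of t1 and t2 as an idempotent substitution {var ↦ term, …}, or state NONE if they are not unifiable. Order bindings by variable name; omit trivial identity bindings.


{z ↦ (g (k (q) (m)))}


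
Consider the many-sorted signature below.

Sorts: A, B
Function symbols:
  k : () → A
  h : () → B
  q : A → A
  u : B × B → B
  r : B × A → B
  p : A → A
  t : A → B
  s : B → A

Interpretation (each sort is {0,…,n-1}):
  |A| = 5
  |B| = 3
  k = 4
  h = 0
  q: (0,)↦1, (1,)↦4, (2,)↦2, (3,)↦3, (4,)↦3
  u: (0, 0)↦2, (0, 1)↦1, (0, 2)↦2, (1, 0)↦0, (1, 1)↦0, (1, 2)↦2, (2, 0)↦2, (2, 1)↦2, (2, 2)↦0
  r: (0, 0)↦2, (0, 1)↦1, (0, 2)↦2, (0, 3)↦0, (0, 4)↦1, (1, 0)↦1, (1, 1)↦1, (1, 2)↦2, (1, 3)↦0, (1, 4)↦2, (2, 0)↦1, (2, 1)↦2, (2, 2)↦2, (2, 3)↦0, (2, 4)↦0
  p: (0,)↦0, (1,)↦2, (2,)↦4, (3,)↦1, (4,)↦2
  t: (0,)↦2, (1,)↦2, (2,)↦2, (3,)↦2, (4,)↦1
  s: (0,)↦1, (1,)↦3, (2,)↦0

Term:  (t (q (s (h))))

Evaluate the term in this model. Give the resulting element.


value = 1

  h = 0
  (s (h)) = s(0,) = 1
  (q (s (h))) = q(1,) = 4
  (t (q (s (h)))) = t(4,) = 1


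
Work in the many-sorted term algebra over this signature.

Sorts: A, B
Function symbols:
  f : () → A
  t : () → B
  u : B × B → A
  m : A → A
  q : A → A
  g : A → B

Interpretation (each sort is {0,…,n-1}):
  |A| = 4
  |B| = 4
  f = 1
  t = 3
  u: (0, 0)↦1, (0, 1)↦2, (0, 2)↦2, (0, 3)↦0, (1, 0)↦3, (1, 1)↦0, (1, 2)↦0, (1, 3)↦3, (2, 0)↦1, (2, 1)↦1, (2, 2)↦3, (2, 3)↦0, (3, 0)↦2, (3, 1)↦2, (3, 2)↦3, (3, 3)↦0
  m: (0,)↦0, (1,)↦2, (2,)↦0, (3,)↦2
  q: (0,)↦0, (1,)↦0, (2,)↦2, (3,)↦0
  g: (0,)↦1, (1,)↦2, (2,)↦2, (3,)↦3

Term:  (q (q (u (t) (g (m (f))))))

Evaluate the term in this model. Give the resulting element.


  t = 3
  f = 1
  (m (f)) = m(1,) = 2
  (g (m (f))) = g(2,) = 2
  (u (t) (g (m (f)))) = u(3, 2) = 3
  (q (u (t) (g (m (f))))) = q(3,) = 0
  (q (q (u (t) (g (m (f)))))) = q(0,) = 0

value = 0


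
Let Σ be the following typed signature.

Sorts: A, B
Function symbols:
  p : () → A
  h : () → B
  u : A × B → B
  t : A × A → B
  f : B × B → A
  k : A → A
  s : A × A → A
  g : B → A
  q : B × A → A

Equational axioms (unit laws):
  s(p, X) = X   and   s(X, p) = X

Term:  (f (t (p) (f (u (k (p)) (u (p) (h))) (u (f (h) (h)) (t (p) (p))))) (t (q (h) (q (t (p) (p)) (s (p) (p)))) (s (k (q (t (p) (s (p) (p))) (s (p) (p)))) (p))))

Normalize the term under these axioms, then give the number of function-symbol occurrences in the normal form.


1. (f (t (p) (f (u (k (p)) (u (p) (h))) (u (f (h) (h)) (t (p) (p))))) (t (q (h) (q (t (p) (p)) (s (p) (p)))) (s (k (q (t (p) (s (p) (p))) (s (p) (p)))) (p))))  →  (f (t (p) (f (u (k (p)) (u (p) (h))) (u (f (h) (h)) (t (p) (p))))) (t (q (h) (q (t (p) (p)) (p))) (s (k (q (t (p) (s (p) (p))) (s (p) (p)))) (p))))
2. (f (t (p) (f (u (k (p)) (u (p) (h))) (u (f (h) (h)) (t (p) (p))))) (t (q (h) (q (t (p) (p)) (p))) (s (k (q (t (p) (s (p) (p))) (s (p) (p)))) (p))))  →  (f (t (p) (f (u (k (p)) (u (p) (h))) (u (f (h) (h)) (t (p) (p))))) (t (q (h) (q (t (p) (p)) (p))) (k (q (t (p) (s (p) (p))) (s (p) (p))))))
3. (f (t (p) (f (u (k (p)) (u (p) (h))) (u (f (h) (h)) (t (p) (p))))) (t (q (h) (q (t (p) (p)) (p))) (k (q (t (p) (s (p) (p))) (s (p) (p))))))  →  (f (t (p) (f (u (k (p)) (u (p) (h))) (u (f (h) (h)) (t (p) (p))))) (t (q (h) (q (t (p) (p)) (p))) (k (q (t (p) (p)) (s (p) (p))))))
4. (f (t (p) (f (u (k (p)) (u (p) (h))) (u (f (h) (h)) (t (p) (p))))) (t (q (h) (q (t (p) (p)) (p))) (k (q (t (p) (p)) (s (p) (p))))))  →  (f (t (p) (f (u (k (p)) (u (p) (h))) (u (f (h) (h)) (t (p) (p))))) (t (q (h) (q (t (p) (p)) (p))) (k (q (t (p) (p)) (p)))))
normal form: (f (t (p) (f (u (k (p)) (u (p) (h))) (u (f (h) (h)) (t (p) (p))))) (t (q (h) (q (t (p) (p)) (p))) (k (q (t (p) (p)) (p)))))

size = 31


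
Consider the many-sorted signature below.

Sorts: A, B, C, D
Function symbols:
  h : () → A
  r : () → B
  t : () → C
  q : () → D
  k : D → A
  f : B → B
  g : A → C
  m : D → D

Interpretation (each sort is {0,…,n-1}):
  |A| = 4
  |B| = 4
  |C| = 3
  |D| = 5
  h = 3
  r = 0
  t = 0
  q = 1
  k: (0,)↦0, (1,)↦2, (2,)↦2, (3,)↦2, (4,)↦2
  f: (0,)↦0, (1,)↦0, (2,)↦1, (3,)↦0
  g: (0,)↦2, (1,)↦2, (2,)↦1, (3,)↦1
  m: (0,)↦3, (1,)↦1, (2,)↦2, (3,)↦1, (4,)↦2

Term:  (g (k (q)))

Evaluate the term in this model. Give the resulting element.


  q = 1
  (k (q)) = k(1,) = 2
  (g (k (q))) = g(2,) = 1

value = 1


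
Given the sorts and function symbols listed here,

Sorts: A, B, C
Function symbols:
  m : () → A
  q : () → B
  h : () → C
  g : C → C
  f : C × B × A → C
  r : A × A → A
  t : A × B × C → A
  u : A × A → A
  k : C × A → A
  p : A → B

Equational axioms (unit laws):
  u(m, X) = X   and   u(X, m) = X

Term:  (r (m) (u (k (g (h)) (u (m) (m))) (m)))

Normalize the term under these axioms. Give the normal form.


normal form = (r (m) (k (g (h)) (m)))

1. (r (m) (u (k (g (h)) (u (m) (m))) (m)))  →  (r (m) (k (g (h)) (u (m) (m))))
2. (r (m) (k (g (h)) (u (m) (m))))  →  (r (m) (k (g (h)) (m)))


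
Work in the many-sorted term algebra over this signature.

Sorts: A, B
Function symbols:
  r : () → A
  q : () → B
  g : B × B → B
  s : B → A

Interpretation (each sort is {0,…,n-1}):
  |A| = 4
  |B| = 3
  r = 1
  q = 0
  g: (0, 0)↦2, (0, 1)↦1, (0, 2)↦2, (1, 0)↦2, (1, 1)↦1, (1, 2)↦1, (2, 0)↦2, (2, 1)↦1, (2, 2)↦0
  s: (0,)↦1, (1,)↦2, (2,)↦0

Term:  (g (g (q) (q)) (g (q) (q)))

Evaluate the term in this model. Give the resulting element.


value = 0

  q = 0
  q = 0
  (g (q) (q)) = g(0, 0) = 2
  q = 0
  q = 0
  (g (q) (q)) = g(0, 0) = 2
  (g (g (q) (q)) (g (q) (q))) = g(2, 2) = 0


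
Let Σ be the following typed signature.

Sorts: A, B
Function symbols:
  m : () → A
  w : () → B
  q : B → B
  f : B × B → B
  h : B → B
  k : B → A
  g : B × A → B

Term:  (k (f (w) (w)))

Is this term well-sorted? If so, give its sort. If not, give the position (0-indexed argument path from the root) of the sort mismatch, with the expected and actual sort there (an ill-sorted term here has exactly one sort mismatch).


well-sorted; sort = A

    (w) : B
    (w) : B
  (f (w) (w)) : B
(k (f (w) (w))) : A


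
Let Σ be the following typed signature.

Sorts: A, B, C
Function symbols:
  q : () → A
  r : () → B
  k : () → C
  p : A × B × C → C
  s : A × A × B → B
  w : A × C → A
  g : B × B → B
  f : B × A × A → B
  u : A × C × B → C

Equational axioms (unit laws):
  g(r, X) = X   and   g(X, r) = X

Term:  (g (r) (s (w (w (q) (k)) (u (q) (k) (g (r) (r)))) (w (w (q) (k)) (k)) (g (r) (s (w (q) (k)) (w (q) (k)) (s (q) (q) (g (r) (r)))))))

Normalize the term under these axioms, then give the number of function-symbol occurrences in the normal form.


1. (g (r) (s (w (w (q) (k)) (u (q) (k) (g (r) (r)))) (w (w (q) (k)) (k)) (g (r) (s (w (q) (k)) (w (q) (k)) (s (q) (q) (g (r) (r)))))))  →  (s (w (w (q) (k)) (u (q) (k) (g (r) (r)))) (w (w (q) (k)) (k)) (g (r) (s (w (q) (k)) (w (q) (k)) (s (q) (q) (g (r) (r))))))
2. (s (w (w (q) (k)) (u (q) (k) (g (r) (r)))) (w (w (q) (k)) (k)) (g (r) (s (w (q) (k)) (w (q) (k)) (s (q) (q) (g (r) (r))))))  →  (s (w (w (q) (k)) (u (q) (k) (r))) (w (w (q) (k)) (k)) (g (r) (s (w (q) (k)) (w (q) (k)) (s (q) (q) (g (r) (r))))))
3. (s (w (w (q) (k)) (u (q) (k) (r))) (w (w (q) (k)) (k)) (g (r) (s (w (q) (k)) (w (q) (k)) (s (q) (q) (g (r) (r))))))  →  (s (w (w (q) (k)) (u (q) (k) (r))) (w (w (q) (k)) (k)) (s (w (q) (k)) (w (q) (k)) (s (q) (q) (g (r) (r)))))
4. (s (w (w (q) (k)) (u (q) (k) (r))) (w (w (q) (k)) (k)) (s (w (q) (k)) (w (q) (k)) (s (q) (q) (g (r) (r)))))  →  (s (w (w (q) (k)) (u (q) (k) (r))) (w (w (q) (k)) (k)) (s (w (q) (k)) (w (q) (k)) (s (q) (q) (r))))
normal form: (s (w (w (q) (k)) (u (q) (k) (r))) (w (w (q) (k)) (k)) (s (w (q) (k)) (w (q) (k)) (s (q) (q) (r))))

size = 25


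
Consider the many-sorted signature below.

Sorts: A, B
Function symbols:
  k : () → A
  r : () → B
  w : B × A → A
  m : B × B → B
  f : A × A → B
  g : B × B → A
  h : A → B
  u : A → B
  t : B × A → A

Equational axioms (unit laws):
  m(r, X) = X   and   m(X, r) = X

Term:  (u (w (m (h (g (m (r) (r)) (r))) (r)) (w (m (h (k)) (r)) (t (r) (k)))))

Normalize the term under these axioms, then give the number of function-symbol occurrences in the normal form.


size = 12

1. (u (w (m (h (g (m (r) (r)) (r))) (r)) (w (m (h (k)) (r)) (t (r) (k)))))  →  (u (w (h (g (m (r) (r)) (r))) (w (m (h (k)) (r)) (t (r) (k)))))
2. (u (w (h (g (m (r) (r)) (r))) (w (m (h (k)) (r)) (t (r) (k)))))  →  (u (w (h (g (r) (r))) (w (m (h (k)) (r)) (t (r) (k)))))
3. (u (w (h (g (r) (r))) (w (m (h (k)) (r)) (t (r) (k)))))  →  (u (w (h (g (r) (r))) (w (h (k)) (t (r) (k)))))
normal form: (u (w (h (g (r) (r))) (w (h (k)) (t (r) (k)))))


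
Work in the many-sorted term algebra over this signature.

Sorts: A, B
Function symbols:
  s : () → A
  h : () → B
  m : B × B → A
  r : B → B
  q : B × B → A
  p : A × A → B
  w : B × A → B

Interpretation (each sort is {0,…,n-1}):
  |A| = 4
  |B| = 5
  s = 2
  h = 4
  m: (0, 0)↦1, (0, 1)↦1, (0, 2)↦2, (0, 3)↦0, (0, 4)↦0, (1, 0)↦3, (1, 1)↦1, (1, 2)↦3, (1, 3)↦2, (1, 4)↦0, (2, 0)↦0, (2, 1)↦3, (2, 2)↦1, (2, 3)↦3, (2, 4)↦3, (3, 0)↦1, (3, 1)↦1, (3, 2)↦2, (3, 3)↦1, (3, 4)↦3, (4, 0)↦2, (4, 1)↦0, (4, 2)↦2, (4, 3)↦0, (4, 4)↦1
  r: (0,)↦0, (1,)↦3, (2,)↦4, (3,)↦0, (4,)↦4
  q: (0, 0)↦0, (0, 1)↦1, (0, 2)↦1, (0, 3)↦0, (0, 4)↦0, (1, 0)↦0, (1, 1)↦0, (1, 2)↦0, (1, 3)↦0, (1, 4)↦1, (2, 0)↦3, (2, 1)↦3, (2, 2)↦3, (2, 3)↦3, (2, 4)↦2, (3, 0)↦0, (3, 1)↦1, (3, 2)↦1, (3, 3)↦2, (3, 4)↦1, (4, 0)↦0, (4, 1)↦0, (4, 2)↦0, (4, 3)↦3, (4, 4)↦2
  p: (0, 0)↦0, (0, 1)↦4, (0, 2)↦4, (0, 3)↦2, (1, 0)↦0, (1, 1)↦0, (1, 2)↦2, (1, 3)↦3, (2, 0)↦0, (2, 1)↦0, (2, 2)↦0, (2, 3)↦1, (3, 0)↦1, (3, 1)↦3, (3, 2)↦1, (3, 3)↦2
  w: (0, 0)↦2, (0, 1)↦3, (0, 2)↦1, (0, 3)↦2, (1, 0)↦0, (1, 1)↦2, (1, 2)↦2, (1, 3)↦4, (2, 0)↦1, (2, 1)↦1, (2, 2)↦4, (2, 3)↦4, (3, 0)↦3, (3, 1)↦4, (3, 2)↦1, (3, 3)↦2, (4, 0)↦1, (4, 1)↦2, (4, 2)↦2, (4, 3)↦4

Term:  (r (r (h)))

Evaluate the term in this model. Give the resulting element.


  h = 4
  (r (h)) = r(4,) = 4
  (r (r (h))) = r(4,) = 4

value = 4


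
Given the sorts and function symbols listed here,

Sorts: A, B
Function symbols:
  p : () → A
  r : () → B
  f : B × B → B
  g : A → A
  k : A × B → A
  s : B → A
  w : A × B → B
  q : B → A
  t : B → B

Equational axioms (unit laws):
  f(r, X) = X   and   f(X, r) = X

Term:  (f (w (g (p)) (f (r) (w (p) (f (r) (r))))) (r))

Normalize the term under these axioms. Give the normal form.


1. (f (w (g (p)) (f (r) (w (p) (f (r) (r))))) (r))  →  (w (g (p)) (f (r) (w (p) (f (r) (r)))))
2. (w (g (p)) (f (r) (w (p) (f (r) (r)))))  →  (w (g (p)) (w (p) (f (r) (r))))
3. (w (g (p)) (w (p) (f (r) (r))))  →  (w (g (p)) (w (p) (r)))

normal form = (w (g (p)) (w (p) (r)))


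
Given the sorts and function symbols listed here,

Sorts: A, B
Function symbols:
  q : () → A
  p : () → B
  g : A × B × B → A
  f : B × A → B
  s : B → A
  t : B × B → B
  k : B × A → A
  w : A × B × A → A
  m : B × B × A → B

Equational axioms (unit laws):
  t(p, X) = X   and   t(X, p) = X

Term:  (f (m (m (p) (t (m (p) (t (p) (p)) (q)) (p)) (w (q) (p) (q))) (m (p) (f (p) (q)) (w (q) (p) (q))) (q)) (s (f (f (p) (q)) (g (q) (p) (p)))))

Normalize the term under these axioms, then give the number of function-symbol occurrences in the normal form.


1. (f (m (m (p) (t (m (p) (t (p) (p)) (q)) (p)) (w (q) (p) (q))) (m (p) (f (p) (q)) (w (q) (p) (q))) (q)) (s (f (f (p) (q)) (g (q) (p) (p)))))  →  (f (m (m (p) (m (p) (t (p) (p)) (q)) (w (q) (p) (q))) (m (p) (f (p) (q)) (w (q) (p) (q))) (q)) (s (f (f (p) (q)) (g (q) (p) (p)))))
2. (f (m (m (p) (m (p) (t (p) (p)) (q)) (w (q) (p) (q))) (m (p) (f (p) (q)) (w (q) (p) (q))) (q)) (s (f (f (p) (q)) (g (q) (p) (p)))))  →  (f (m (m (p) (m (p) (p) (q)) (w (q) (p) (q))) (m (p) (f (p) (q)) (w (q) (p) (q))) (q)) (s (f (f (p) (q)) (g (q) (p) (p)))))
normal form: (f (m (m (p) (m (p) (p) (q)) (w (q) (p) (q))) (m (p) (f (p) (q)) (w (q) (p) (q))) (q)) (s (f (f (p) (q)) (g (q) (p) (p)))))

size = 31


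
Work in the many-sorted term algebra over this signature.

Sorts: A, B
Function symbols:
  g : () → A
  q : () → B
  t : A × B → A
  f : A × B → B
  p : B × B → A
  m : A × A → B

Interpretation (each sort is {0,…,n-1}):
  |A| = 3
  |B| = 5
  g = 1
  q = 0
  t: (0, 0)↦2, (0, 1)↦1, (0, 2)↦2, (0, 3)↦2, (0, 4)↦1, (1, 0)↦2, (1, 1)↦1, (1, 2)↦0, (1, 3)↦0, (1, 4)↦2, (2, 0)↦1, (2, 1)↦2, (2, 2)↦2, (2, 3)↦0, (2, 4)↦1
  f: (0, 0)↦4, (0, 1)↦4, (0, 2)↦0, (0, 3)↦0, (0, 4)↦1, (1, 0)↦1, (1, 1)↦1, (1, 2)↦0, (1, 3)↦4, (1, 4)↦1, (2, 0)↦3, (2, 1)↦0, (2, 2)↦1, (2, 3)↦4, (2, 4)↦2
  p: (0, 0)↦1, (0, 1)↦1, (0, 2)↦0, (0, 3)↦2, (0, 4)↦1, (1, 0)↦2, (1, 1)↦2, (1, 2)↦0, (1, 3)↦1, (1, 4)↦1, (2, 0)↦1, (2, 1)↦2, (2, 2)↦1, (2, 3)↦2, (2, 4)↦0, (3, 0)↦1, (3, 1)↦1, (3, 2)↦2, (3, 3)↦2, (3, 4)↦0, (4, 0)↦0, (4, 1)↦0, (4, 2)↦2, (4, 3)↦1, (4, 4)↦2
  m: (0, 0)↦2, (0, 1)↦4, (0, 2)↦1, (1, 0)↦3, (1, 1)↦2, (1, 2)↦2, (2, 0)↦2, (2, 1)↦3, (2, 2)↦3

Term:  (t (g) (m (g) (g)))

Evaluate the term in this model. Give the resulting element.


value = 0

  g = 1
  g = 1
  g = 1
  (m (g) (g)) = m(1, 1) = 2
  (t (g) (m (g) (g))) = t(1, 2) = 0


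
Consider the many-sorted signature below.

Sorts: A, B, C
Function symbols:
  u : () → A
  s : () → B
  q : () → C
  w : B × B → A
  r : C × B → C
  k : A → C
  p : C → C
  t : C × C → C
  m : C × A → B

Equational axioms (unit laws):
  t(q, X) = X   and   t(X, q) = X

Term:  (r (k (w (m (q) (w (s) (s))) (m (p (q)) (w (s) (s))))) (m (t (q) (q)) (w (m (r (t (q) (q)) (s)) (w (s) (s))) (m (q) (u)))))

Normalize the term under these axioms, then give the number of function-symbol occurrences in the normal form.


size = 27

1. (r (k (w (m (q) (w (s) (s))) (m (p (q)) (w (s) (s))))) (m (t (q) (q)) (w (m (r (t (q) (q)) (s)) (w (s) (s))) (m (q) (u)))))  →  (r (k (w (m (q) (w (s) (s))) (m (p (q)) (w (s) (s))))) (m (q) (w (m (r (t (q) (q)) (s)) (w (s) (s))) (m (q) (u)))))
2. (r (k (w (m (q) (w (s) (s))) (m (p (q)) (w (s) (s))))) (m (q) (w (m (r (t (q) (q)) (s)) (w (s) (s))) (m (q) (u)))))  →  (r (k (w (m (q) (w (s) (s))) (m (p (q)) (w (s) (s))))) (m (q) (w (m (r (q) (s)) (w (s) (s))) (m (q) (u)))))
normal form: (r (k (w (m (q) (w (s) (s))) (m (p (q)) (w (s) (s))))) (m (q) (w (m (r (q) (s)) (w (s) (s))) (m (q) (u)))))


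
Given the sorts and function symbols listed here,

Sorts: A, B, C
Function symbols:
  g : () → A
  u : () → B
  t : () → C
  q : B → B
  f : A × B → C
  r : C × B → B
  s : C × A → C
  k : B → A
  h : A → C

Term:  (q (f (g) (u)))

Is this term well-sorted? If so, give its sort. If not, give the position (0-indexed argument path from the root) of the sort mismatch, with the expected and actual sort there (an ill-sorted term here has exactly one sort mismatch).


ill-sorted at position [0]: expected B, got C

    (g) : A
    (u) : B
  (f (g) (u)) : C
(q (f (g) (u))) : ✗ arg 0 at [0] has sort C, expected B


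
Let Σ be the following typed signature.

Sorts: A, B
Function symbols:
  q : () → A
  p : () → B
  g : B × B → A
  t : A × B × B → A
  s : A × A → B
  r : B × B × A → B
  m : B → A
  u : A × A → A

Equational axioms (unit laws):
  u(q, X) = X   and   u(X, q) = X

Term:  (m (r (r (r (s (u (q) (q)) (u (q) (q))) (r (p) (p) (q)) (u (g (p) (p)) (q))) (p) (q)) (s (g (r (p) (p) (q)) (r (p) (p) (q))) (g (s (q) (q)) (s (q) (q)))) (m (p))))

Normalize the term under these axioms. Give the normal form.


1. (m (r (r (r (s (u (q) (q)) (u (q) (q))) (r (p) (p) (q)) (u (g (p) (p)) (q))) (p) (q)) (s (g (r (p) (p) (q)) (r (p) (p) (q))) (g (s (q) (q)) (s (q) (q)))) (m (p))))  →  (m (r (r (r (s (q) (u (q) (q))) (r (p) (p) (q)) (u (g (p) (p)) (q))) (p) (q)) (s (g (r (p) (p) (q)) (r (p) (p) (q))) (g (s (q) (q)) (s (q) (q)))) (m (p))))
2. (m (r (r (r (s (q) (u (q) (q))) (r (p) (p) (q)) (u (g (p) (p)) (q))) (p) (q)) (s (g (r (p) (p) (q)) (r (p) (p) (q))) (g (s (q) (q)) (s (q) (q)))) (m (p))))  →  (m (r (r (r (s (q) (q)) (r (p) (p) (q)) (u (g (p) (p)) (q))) (p) (q)) (s (g (r (p) (p) (q)) (r (p) (p) (q))) (g (s (q) (q)) (s (q) (q)))) (m (p))))
3. (m (r (r (r (s (q) (q)) (r (p) (p) (q)) (u (g (p) (p)) (q))) (p) (q)) (s (g (r (p) (p) (q)) (r (p) (p) (q))) (g (s (q) (q)) (s (q) (q)))) (m (p))))  →  (m (r (r (r (s (q) (q)) (r (p) (p) (q)) (g (p) (p))) (p) (q)) (s (g (r (p) (p) (q)) (r (p) (p) (q))) (g (s (q) (q)) (s (q) (q)))) (m (p))))

normal form = (m (r (r (r (s (q) (q)) (r (p) (p) (q)) (g (p) (p))) (p) (q)) (s (g (r (p) (p) (q)) (r (p) (p) (q))) (g (s (q) (q)) (s (q) (q)))) (m (p))))


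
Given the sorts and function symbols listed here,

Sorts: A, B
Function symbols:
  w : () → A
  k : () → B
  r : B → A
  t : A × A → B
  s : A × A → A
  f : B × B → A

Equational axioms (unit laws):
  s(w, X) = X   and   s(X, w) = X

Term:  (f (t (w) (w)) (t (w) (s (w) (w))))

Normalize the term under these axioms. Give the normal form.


normal form = (f (t (w) (w)) (t (w) (w)))

1. (f (t (w) (w)) (t (w) (s (w) (w))))  →  (f (t (w) (w)) (t (w) (w)))
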